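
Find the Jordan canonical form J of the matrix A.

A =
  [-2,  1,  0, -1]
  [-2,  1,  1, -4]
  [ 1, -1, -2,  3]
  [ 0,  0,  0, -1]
J_3(-1) ⊕ J_1(-1)

The characteristic polynomial is
  det(x·I − A) = x^4 + 4*x^3 + 6*x^2 + 4*x + 1 = (x + 1)^4

Eigenvalues and multiplicities (the geometric multiplicity of λ is n − rank(A − λI), which equals the number of Jordan blocks for λ):
  λ = -1: algebraic multiplicity = 4, geometric multiplicity = 2

Determining the block sizes for each eigenvalue:
  λ = -1: with am = 4 and gm = 2, the partition is not yet determined (e.g. several partitions of 4 into 2 parts exist). Let N = A − (-1)·I. Computing rank(N^1) = 2, rank(N^2) = 1, rank(N^3) = 0; the number of blocks of size ≥ j is rank(N^{j−1}) − rank(N^j), giving [2, 1, 1]. So we have 1 block(s) of size 3, 1 block(s) of size 1 → block sizes [3, 1]

Assembling the blocks gives a Jordan form
J =
  [-1,  1,  0,  0]
  [ 0, -1,  1,  0]
  [ 0,  0, -1,  0]
  [ 0,  0,  0, -1]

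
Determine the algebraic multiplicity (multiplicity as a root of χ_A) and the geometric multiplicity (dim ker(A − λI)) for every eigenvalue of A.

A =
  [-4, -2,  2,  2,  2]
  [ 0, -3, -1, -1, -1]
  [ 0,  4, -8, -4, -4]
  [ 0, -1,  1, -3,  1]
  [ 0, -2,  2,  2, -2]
λ = -4: alg = 5, geom = 4

Step 1 — factor the characteristic polynomial to read off the algebraic multiplicities:
  χ_A(x) = (x + 4)^5

Step 2 — compute geometric multiplicities via the rank-nullity identity g(λ) = n − rank(A − λI):
  rank(A − (-4)·I) = 1, so dim ker(A − (-4)·I) = n − 1 = 4

Summary:
  λ = -4: algebraic multiplicity = 5, geometric multiplicity = 4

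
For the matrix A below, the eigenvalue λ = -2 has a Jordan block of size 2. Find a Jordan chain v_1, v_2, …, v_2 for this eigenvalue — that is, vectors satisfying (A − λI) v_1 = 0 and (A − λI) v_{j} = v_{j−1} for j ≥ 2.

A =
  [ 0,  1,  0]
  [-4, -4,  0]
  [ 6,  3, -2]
A Jordan chain for λ = -2 of length 2:
v_1 = (2, -4, 6)ᵀ
v_2 = (1, 0, 0)ᵀ

Let N = A − (-2)·I. We want v_2 with N^2 v_2 = 0 but N^1 v_2 ≠ 0; then v_{j-1} := N · v_j for j = 2, …, 2.

Pick v_2 = (1, 0, 0)ᵀ.
Then v_1 = N · v_2 = (2, -4, 6)ᵀ.

Sanity check: (A − (-2)·I) v_1 = (0, 0, 0)ᵀ = 0. ✓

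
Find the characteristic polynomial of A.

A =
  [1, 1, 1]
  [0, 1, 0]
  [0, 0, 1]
x^3 - 3*x^2 + 3*x - 1

Expanding det(x·I − A) (e.g. by cofactor expansion or by noting that A is similar to its Jordan form J, which has the same characteristic polynomial as A) gives
  χ_A(x) = x^3 - 3*x^2 + 3*x - 1
which factors as (x - 1)^3. The eigenvalues (with algebraic multiplicities) are λ = 1 with multiplicity 3.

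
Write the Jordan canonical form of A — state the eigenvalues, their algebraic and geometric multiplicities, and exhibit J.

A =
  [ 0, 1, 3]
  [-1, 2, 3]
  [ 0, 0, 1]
J_2(1) ⊕ J_1(1)

The characteristic polynomial is
  det(x·I − A) = x^3 - 3*x^2 + 3*x - 1 = (x - 1)^3

Eigenvalues and multiplicities (the geometric multiplicity of λ is n − rank(A − λI), which equals the number of Jordan blocks for λ):
  λ = 1: algebraic multiplicity = 3, geometric multiplicity = 2

Determining the block sizes for each eigenvalue:
  λ = 1: 2 blocks summing to 3 forces exactly one block of size 2 and the rest size 1 → block sizes [2, 1]

Assembling the blocks gives a Jordan form
J =
  [1, 1, 0]
  [0, 1, 0]
  [0, 0, 1]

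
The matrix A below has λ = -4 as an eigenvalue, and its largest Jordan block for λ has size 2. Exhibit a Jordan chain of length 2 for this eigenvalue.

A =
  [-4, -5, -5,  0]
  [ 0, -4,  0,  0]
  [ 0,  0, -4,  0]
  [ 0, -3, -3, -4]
A Jordan chain for λ = -4 of length 2:
v_1 = (-5, 0, 0, -3)ᵀ
v_2 = (0, 1, 0, 0)ᵀ

Let N = A − (-4)·I. We want v_2 with N^2 v_2 = 0 but N^1 v_2 ≠ 0; then v_{j-1} := N · v_j for j = 2, …, 2.

Pick v_2 = (0, 1, 0, 0)ᵀ.
Then v_1 = N · v_2 = (-5, 0, 0, -3)ᵀ.

Sanity check: (A − (-4)·I) v_1 = (0, 0, 0, 0)ᵀ = 0. ✓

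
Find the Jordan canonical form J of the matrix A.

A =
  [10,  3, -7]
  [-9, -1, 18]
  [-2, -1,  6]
J_3(5)

The characteristic polynomial is
  det(x·I − A) = x^3 - 15*x^2 + 75*x - 125 = (x - 5)^3

Eigenvalues and multiplicities (the geometric multiplicity of λ is n − rank(A − λI), which equals the number of Jordan blocks for λ):
  λ = 5: algebraic multiplicity = 3, geometric multiplicity = 1

Determining the block sizes for each eigenvalue:
  λ = 5: one block (gm = 1), so the single block has size am = 3 → block sizes [3]

Assembling the blocks gives a Jordan form
J =
  [5, 1, 0]
  [0, 5, 1]
  [0, 0, 5]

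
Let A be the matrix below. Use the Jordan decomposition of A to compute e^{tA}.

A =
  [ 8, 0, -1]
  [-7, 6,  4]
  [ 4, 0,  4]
e^{tA} =
  [2*t*exp(6*t) + exp(6*t), 0, -t*exp(6*t)]
  [t^2*exp(6*t) - 7*t*exp(6*t), exp(6*t), -t^2*exp(6*t)/2 + 4*t*exp(6*t)]
  [4*t*exp(6*t), 0, -2*t*exp(6*t) + exp(6*t)]

Strategy: write A = P · J · P⁻¹ where J is a Jordan canonical form, so e^{tA} = P · e^{tJ} · P⁻¹, and e^{tJ} can be computed block-by-block.

A has Jordan form
J =
  [6, 1, 0]
  [0, 6, 1]
  [0, 0, 6]
(up to reordering of blocks).

Per-block formulas:
  For a 3×3 Jordan block J_3(6): exp(t · J_3(6)) = e^(6t)·(I + t·N + (t^2/2)·N^2), where N is the 3×3 nilpotent shift.

After assembling e^{tJ} and conjugating by P, we get:

e^{tA} =
  [2*t*exp(6*t) + exp(6*t), 0, -t*exp(6*t)]
  [t^2*exp(6*t) - 7*t*exp(6*t), exp(6*t), -t^2*exp(6*t)/2 + 4*t*exp(6*t)]
  [4*t*exp(6*t), 0, -2*t*exp(6*t) + exp(6*t)]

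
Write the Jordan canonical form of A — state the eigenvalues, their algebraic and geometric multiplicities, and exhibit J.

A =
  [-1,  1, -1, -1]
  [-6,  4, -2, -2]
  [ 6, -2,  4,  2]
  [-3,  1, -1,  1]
J_2(2) ⊕ J_1(2) ⊕ J_1(2)

The characteristic polynomial is
  det(x·I − A) = x^4 - 8*x^3 + 24*x^2 - 32*x + 16 = (x - 2)^4

Eigenvalues and multiplicities (the geometric multiplicity of λ is n − rank(A − λI), which equals the number of Jordan blocks for λ):
  λ = 2: algebraic multiplicity = 4, geometric multiplicity = 3

Determining the block sizes for each eigenvalue:
  λ = 2: 3 blocks summing to 4 forces exactly one block of size 2 and the rest size 1 → block sizes [2, 1, 1]

Assembling the blocks gives a Jordan form
J =
  [2, 1, 0, 0]
  [0, 2, 0, 0]
  [0, 0, 2, 0]
  [0, 0, 0, 2]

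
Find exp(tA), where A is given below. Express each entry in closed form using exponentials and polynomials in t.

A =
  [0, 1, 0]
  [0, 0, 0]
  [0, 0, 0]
e^{tA} =
  [1, t, 0]
  [0, 1, 0]
  [0, 0, 1]

Strategy: write A = P · J · P⁻¹ where J is a Jordan canonical form, so e^{tA} = P · e^{tJ} · P⁻¹, and e^{tJ} can be computed block-by-block.

A has Jordan form
J =
  [0, 1, 0]
  [0, 0, 0]
  [0, 0, 0]
(up to reordering of blocks).

Per-block formulas:
  For a 2×2 Jordan block J_2(0): exp(t · J_2(0)) = e^(0t)·(I + t·N), where N is the 2×2 nilpotent shift.
  For a 1×1 block at λ = 0: exp(t · [0]) = [e^(0t)].

After assembling e^{tJ} and conjugating by P, we get:

e^{tA} =
  [1, t, 0]
  [0, 1, 0]
  [0, 0, 1]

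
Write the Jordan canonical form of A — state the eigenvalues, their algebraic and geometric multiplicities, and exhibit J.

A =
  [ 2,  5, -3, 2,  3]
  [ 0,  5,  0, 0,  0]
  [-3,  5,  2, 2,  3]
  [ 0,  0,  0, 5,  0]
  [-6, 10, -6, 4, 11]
J_2(5) ⊕ J_1(5) ⊕ J_1(5) ⊕ J_1(5)

The characteristic polynomial is
  det(x·I − A) = x^5 - 25*x^4 + 250*x^3 - 1250*x^2 + 3125*x - 3125 = (x - 5)^5

Eigenvalues and multiplicities (the geometric multiplicity of λ is n − rank(A − λI), which equals the number of Jordan blocks for λ):
  λ = 5: algebraic multiplicity = 5, geometric multiplicity = 4

Determining the block sizes for each eigenvalue:
  λ = 5: 4 blocks summing to 5 forces exactly one block of size 2 and the rest size 1 → block sizes [2, 1, 1, 1]

Assembling the blocks gives a Jordan form
J =
  [5, 1, 0, 0, 0]
  [0, 5, 0, 0, 0]
  [0, 0, 5, 0, 0]
  [0, 0, 0, 5, 0]
  [0, 0, 0, 0, 5]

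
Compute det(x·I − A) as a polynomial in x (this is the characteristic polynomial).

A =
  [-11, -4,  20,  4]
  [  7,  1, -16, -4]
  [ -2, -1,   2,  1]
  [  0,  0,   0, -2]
x^4 + 10*x^3 + 37*x^2 + 60*x + 36

Expanding det(x·I − A) (e.g. by cofactor expansion or by noting that A is similar to its Jordan form J, which has the same characteristic polynomial as A) gives
  χ_A(x) = x^4 + 10*x^3 + 37*x^2 + 60*x + 36
which factors as (x + 2)^2*(x + 3)^2. The eigenvalues (with algebraic multiplicities) are λ = -3 with multiplicity 2, λ = -2 with multiplicity 2.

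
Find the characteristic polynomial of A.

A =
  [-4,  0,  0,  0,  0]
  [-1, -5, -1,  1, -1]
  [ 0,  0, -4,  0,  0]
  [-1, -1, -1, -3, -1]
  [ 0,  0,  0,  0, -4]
x^5 + 20*x^4 + 160*x^3 + 640*x^2 + 1280*x + 1024

Expanding det(x·I − A) (e.g. by cofactor expansion or by noting that A is similar to its Jordan form J, which has the same characteristic polynomial as A) gives
  χ_A(x) = x^5 + 20*x^4 + 160*x^3 + 640*x^2 + 1280*x + 1024
which factors as (x + 4)^5. The eigenvalues (with algebraic multiplicities) are λ = -4 with multiplicity 5.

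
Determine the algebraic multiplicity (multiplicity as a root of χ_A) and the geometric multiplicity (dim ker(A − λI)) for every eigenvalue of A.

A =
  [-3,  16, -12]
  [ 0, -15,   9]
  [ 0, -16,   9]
λ = -3: alg = 3, geom = 2

Step 1 — factor the characteristic polynomial to read off the algebraic multiplicities:
  χ_A(x) = (x + 3)^3

Step 2 — compute geometric multiplicities via the rank-nullity identity g(λ) = n − rank(A − λI):
  rank(A − (-3)·I) = 1, so dim ker(A − (-3)·I) = n − 1 = 2

Summary:
  λ = -3: algebraic multiplicity = 3, geometric multiplicity = 2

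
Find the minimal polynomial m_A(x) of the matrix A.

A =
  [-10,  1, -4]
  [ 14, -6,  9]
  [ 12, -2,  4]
x^3 + 12*x^2 + 48*x + 64

The characteristic polynomial is χ_A(x) = (x + 4)^3, so the eigenvalues are known. The minimal polynomial is
  m_A(x) = Π_λ (x − λ)^{k_λ}
where k_λ is the size of the *largest* Jordan block for λ (equivalently, the smallest k with (A − λI)^k v = 0 for every generalised eigenvector v of λ).

  λ = -4: largest Jordan block has size 3, contributing (x + 4)^3

So m_A(x) = (x + 4)^3 = x^3 + 12*x^2 + 48*x + 64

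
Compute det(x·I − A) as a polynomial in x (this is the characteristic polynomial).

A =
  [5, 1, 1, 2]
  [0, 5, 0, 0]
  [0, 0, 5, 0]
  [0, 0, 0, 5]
x^4 - 20*x^3 + 150*x^2 - 500*x + 625

Expanding det(x·I − A) (e.g. by cofactor expansion or by noting that A is similar to its Jordan form J, which has the same characteristic polynomial as A) gives
  χ_A(x) = x^4 - 20*x^3 + 150*x^2 - 500*x + 625
which factors as (x - 5)^4. The eigenvalues (with algebraic multiplicities) are λ = 5 with multiplicity 4.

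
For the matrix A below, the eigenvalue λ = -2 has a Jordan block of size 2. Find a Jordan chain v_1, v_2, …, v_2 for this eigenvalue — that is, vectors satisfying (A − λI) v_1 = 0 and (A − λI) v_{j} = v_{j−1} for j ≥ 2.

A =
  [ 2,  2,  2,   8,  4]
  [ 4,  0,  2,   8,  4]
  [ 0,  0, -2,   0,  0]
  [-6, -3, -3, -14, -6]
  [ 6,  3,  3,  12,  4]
A Jordan chain for λ = -2 of length 2:
v_1 = (4, 4, 0, -6, 6)ᵀ
v_2 = (1, 0, 0, 0, 0)ᵀ

Let N = A − (-2)·I. We want v_2 with N^2 v_2 = 0 but N^1 v_2 ≠ 0; then v_{j-1} := N · v_j for j = 2, …, 2.

Pick v_2 = (1, 0, 0, 0, 0)ᵀ.
Then v_1 = N · v_2 = (4, 4, 0, -6, 6)ᵀ.

Sanity check: (A − (-2)·I) v_1 = (0, 0, 0, 0, 0)ᵀ = 0. ✓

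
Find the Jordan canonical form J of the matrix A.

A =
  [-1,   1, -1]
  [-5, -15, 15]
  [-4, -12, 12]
J_2(-2) ⊕ J_1(0)

The characteristic polynomial is
  det(x·I − A) = x^3 + 4*x^2 + 4*x = x*(x + 2)^2

Eigenvalues and multiplicities (the geometric multiplicity of λ is n − rank(A − λI), which equals the number of Jordan blocks for λ):
  λ = -2: algebraic multiplicity = 2, geometric multiplicity = 1
  λ = 0: algebraic multiplicity = 1, geometric multiplicity = 1

Determining the block sizes for each eigenvalue:
  λ = -2: one block (gm = 1), so the single block has size am = 2 → block sizes [2]
  λ = 0: one block (gm = 1), so the single block has size am = 1 → block sizes [1]

Assembling the blocks gives a Jordan form
J =
  [-2,  1, 0]
  [ 0, -2, 0]
  [ 0,  0, 0]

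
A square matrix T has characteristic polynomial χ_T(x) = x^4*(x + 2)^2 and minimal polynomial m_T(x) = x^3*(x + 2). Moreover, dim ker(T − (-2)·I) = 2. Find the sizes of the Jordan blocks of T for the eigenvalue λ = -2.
Block sizes for λ = -2: [1, 1]

Step 1 — from the characteristic polynomial, algebraic multiplicity of λ = -2 is 2. From dim ker(T − (-2)·I) = 2, there are exactly 2 Jordan blocks for λ = -2.
Step 2 — from the minimal polynomial, the factor (x + 2) tells us the largest block for λ = -2 has size 1.
Step 3 — with total size 2, 2 blocks, and largest block 1, the block sizes (in nonincreasing order) are [1, 1].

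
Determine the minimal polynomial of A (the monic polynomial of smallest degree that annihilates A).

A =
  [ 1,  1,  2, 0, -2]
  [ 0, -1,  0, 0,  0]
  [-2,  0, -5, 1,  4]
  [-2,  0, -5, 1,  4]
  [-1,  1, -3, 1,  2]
x^4 + 2*x^3 + x^2

The characteristic polynomial is χ_A(x) = x^3*(x + 1)^2, so the eigenvalues are known. The minimal polynomial is
  m_A(x) = Π_λ (x − λ)^{k_λ}
where k_λ is the size of the *largest* Jordan block for λ (equivalently, the smallest k with (A − λI)^k v = 0 for every generalised eigenvector v of λ).

  λ = -1: largest Jordan block has size 2, contributing (x + 1)^2
  λ = 0: largest Jordan block has size 2, contributing (x − 0)^2

So m_A(x) = x^2*(x + 1)^2 = x^4 + 2*x^3 + x^2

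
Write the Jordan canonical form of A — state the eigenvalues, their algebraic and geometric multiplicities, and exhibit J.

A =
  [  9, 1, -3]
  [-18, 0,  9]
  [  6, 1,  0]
J_2(3) ⊕ J_1(3)

The characteristic polynomial is
  det(x·I − A) = x^3 - 9*x^2 + 27*x - 27 = (x - 3)^3

Eigenvalues and multiplicities (the geometric multiplicity of λ is n − rank(A − λI), which equals the number of Jordan blocks for λ):
  λ = 3: algebraic multiplicity = 3, geometric multiplicity = 2

Determining the block sizes for each eigenvalue:
  λ = 3: 2 blocks summing to 3 forces exactly one block of size 2 and the rest size 1 → block sizes [2, 1]

Assembling the blocks gives a Jordan form
J =
  [3, 1, 0]
  [0, 3, 0]
  [0, 0, 3]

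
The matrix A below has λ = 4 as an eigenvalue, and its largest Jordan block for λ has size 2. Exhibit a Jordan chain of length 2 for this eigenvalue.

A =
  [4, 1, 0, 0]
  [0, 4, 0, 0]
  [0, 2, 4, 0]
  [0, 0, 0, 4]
A Jordan chain for λ = 4 of length 2:
v_1 = (1, 0, 2, 0)ᵀ
v_2 = (0, 1, 0, 0)ᵀ

Let N = A − (4)·I. We want v_2 with N^2 v_2 = 0 but N^1 v_2 ≠ 0; then v_{j-1} := N · v_j for j = 2, …, 2.

Pick v_2 = (0, 1, 0, 0)ᵀ.
Then v_1 = N · v_2 = (1, 0, 2, 0)ᵀ.

Sanity check: (A − (4)·I) v_1 = (0, 0, 0, 0)ᵀ = 0. ✓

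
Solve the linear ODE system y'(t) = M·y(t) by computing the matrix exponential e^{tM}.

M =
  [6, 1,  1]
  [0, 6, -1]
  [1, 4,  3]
e^{tM} =
  [t^2*exp(5*t) + t*exp(5*t) + exp(5*t), 3*t^2*exp(5*t) + t*exp(5*t), -t^2*exp(5*t) + t*exp(5*t)]
  [-t^2*exp(5*t)/2, -3*t^2*exp(5*t)/2 + t*exp(5*t) + exp(5*t), t^2*exp(5*t)/2 - t*exp(5*t)]
  [-t^2*exp(5*t)/2 + t*exp(5*t), -3*t^2*exp(5*t)/2 + 4*t*exp(5*t), t^2*exp(5*t)/2 - 2*t*exp(5*t) + exp(5*t)]

Strategy: write M = P · J · P⁻¹ where J is a Jordan canonical form, so e^{tM} = P · e^{tJ} · P⁻¹, and e^{tJ} can be computed block-by-block.

M has Jordan form
J =
  [5, 1, 0]
  [0, 5, 1]
  [0, 0, 5]
(up to reordering of blocks).

Per-block formulas:
  For a 3×3 Jordan block J_3(5): exp(t · J_3(5)) = e^(5t)·(I + t·N + (t^2/2)·N^2), where N is the 3×3 nilpotent shift.

After assembling e^{tJ} and conjugating by P, we get:

e^{tM} =
  [t^2*exp(5*t) + t*exp(5*t) + exp(5*t), 3*t^2*exp(5*t) + t*exp(5*t), -t^2*exp(5*t) + t*exp(5*t)]
  [-t^2*exp(5*t)/2, -3*t^2*exp(5*t)/2 + t*exp(5*t) + exp(5*t), t^2*exp(5*t)/2 - t*exp(5*t)]
  [-t^2*exp(5*t)/2 + t*exp(5*t), -3*t^2*exp(5*t)/2 + 4*t*exp(5*t), t^2*exp(5*t)/2 - 2*t*exp(5*t) + exp(5*t)]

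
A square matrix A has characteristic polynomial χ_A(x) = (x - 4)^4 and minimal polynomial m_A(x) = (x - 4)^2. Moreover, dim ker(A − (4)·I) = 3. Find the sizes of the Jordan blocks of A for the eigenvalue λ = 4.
Block sizes for λ = 4: [2, 1, 1]

Step 1 — from the characteristic polynomial, algebraic multiplicity of λ = 4 is 4. From dim ker(A − (4)·I) = 3, there are exactly 3 Jordan blocks for λ = 4.
Step 2 — from the minimal polynomial, the factor (x − 4)^2 tells us the largest block for λ = 4 has size 2.
Step 3 — with total size 4, 3 blocks, and largest block 2, the block sizes (in nonincreasing order) are [2, 1, 1].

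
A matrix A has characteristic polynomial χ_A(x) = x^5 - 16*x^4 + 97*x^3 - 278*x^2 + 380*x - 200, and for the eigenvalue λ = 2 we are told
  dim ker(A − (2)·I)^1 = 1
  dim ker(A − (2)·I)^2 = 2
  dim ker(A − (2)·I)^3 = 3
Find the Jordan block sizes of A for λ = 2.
Block sizes for λ = 2: [3]

From the dimensions of kernels of powers, the number of Jordan blocks of size at least j is d_j − d_{j−1} where d_j = dim ker(N^j) (with d_0 = 0). Computing the differences gives [1, 1, 1].
The number of blocks of size exactly k is (#blocks of size ≥ k) − (#blocks of size ≥ k + 1), so the partition is: 1 block(s) of size 3.
In nonincreasing order the block sizes are [3].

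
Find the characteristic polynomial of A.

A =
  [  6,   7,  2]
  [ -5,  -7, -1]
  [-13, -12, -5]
x^3 + 6*x^2 + 12*x + 8

Expanding det(x·I − A) (e.g. by cofactor expansion or by noting that A is similar to its Jordan form J, which has the same characteristic polynomial as A) gives
  χ_A(x) = x^3 + 6*x^2 + 12*x + 8
which factors as (x + 2)^3. The eigenvalues (with algebraic multiplicities) are λ = -2 with multiplicity 3.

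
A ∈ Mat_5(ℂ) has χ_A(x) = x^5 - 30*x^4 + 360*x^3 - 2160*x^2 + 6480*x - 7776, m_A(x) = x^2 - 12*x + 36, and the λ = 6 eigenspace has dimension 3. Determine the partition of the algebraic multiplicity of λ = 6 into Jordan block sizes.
Block sizes for λ = 6: [2, 2, 1]

Step 1 — from the characteristic polynomial, algebraic multiplicity of λ = 6 is 5. From dim ker(A − (6)·I) = 3, there are exactly 3 Jordan blocks for λ = 6.
Step 2 — from the minimal polynomial, the factor (x − 6)^2 tells us the largest block for λ = 6 has size 2.
Step 3 — with total size 5, 3 blocks, and largest block 2, the block sizes (in nonincreasing order) are [2, 2, 1].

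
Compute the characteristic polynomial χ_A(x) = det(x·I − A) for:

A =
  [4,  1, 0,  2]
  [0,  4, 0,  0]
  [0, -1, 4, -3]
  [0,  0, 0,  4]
x^4 - 16*x^3 + 96*x^2 - 256*x + 256

Expanding det(x·I − A) (e.g. by cofactor expansion or by noting that A is similar to its Jordan form J, which has the same characteristic polynomial as A) gives
  χ_A(x) = x^4 - 16*x^3 + 96*x^2 - 256*x + 256
which factors as (x - 4)^4. The eigenvalues (with algebraic multiplicities) are λ = 4 with multiplicity 4.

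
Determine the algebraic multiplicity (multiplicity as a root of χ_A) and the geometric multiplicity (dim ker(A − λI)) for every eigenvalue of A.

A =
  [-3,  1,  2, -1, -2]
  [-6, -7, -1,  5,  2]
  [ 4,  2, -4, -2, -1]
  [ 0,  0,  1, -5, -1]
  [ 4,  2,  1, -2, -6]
λ = -5: alg = 5, geom = 2

Step 1 — factor the characteristic polynomial to read off the algebraic multiplicities:
  χ_A(x) = (x + 5)^5

Step 2 — compute geometric multiplicities via the rank-nullity identity g(λ) = n − rank(A − λI):
  rank(A − (-5)·I) = 3, so dim ker(A − (-5)·I) = n − 3 = 2

Summary:
  λ = -5: algebraic multiplicity = 5, geometric multiplicity = 2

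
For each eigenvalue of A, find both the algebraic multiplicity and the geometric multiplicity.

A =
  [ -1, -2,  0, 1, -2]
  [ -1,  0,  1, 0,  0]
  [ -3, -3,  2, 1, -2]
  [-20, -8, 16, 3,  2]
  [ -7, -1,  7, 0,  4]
λ = 1: alg = 4, geom = 2; λ = 4: alg = 1, geom = 1

Step 1 — factor the characteristic polynomial to read off the algebraic multiplicities:
  χ_A(x) = (x - 4)*(x - 1)^4

Step 2 — compute geometric multiplicities via the rank-nullity identity g(λ) = n − rank(A − λI):
  rank(A − (1)·I) = 3, so dim ker(A − (1)·I) = n − 3 = 2
  rank(A − (4)·I) = 4, so dim ker(A − (4)·I) = n − 4 = 1

Summary:
  λ = 1: algebraic multiplicity = 4, geometric multiplicity = 2
  λ = 4: algebraic multiplicity = 1, geometric multiplicity = 1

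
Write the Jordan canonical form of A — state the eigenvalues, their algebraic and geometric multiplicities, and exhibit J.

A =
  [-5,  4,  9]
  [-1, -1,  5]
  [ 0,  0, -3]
J_3(-3)

The characteristic polynomial is
  det(x·I − A) = x^3 + 9*x^2 + 27*x + 27 = (x + 3)^3

Eigenvalues and multiplicities (the geometric multiplicity of λ is n − rank(A − λI), which equals the number of Jordan blocks for λ):
  λ = -3: algebraic multiplicity = 3, geometric multiplicity = 1

Determining the block sizes for each eigenvalue:
  λ = -3: one block (gm = 1), so the single block has size am = 3 → block sizes [3]

Assembling the blocks gives a Jordan form
J =
  [-3,  1,  0]
  [ 0, -3,  1]
  [ 0,  0, -3]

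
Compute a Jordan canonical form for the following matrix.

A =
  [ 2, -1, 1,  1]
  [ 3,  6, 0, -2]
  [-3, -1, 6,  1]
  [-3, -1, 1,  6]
J_3(5) ⊕ J_1(5)

The characteristic polynomial is
  det(x·I − A) = x^4 - 20*x^3 + 150*x^2 - 500*x + 625 = (x - 5)^4

Eigenvalues and multiplicities (the geometric multiplicity of λ is n − rank(A − λI), which equals the number of Jordan blocks for λ):
  λ = 5: algebraic multiplicity = 4, geometric multiplicity = 2

Determining the block sizes for each eigenvalue:
  λ = 5: with am = 4 and gm = 2, the partition is not yet determined (e.g. several partitions of 4 into 2 parts exist). Let N = A − (5)·I. Computing rank(N^1) = 2, rank(N^2) = 1, rank(N^3) = 0; the number of blocks of size ≥ j is rank(N^{j−1}) − rank(N^j), giving [2, 1, 1]. So we have 1 block(s) of size 3, 1 block(s) of size 1 → block sizes [3, 1]

Assembling the blocks gives a Jordan form
J =
  [5, 1, 0, 0]
  [0, 5, 1, 0]
  [0, 0, 5, 0]
  [0, 0, 0, 5]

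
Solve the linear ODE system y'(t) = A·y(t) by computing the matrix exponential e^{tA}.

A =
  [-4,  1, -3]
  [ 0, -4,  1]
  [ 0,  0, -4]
e^{tA} =
  [exp(-4*t), t*exp(-4*t), t^2*exp(-4*t)/2 - 3*t*exp(-4*t)]
  [0, exp(-4*t), t*exp(-4*t)]
  [0, 0, exp(-4*t)]

Strategy: write A = P · J · P⁻¹ where J is a Jordan canonical form, so e^{tA} = P · e^{tJ} · P⁻¹, and e^{tJ} can be computed block-by-block.

A has Jordan form
J =
  [-4,  1,  0]
  [ 0, -4,  1]
  [ 0,  0, -4]
(up to reordering of blocks).

Per-block formulas:
  For a 3×3 Jordan block J_3(-4): exp(t · J_3(-4)) = e^(-4t)·(I + t·N + (t^2/2)·N^2), where N is the 3×3 nilpotent shift.

After assembling e^{tJ} and conjugating by P, we get:

e^{tA} =
  [exp(-4*t), t*exp(-4*t), t^2*exp(-4*t)/2 - 3*t*exp(-4*t)]
  [0, exp(-4*t), t*exp(-4*t)]
  [0, 0, exp(-4*t)]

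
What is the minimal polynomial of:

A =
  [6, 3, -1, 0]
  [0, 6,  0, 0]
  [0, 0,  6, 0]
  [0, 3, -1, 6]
x^2 - 12*x + 36

The characteristic polynomial is χ_A(x) = (x - 6)^4, so the eigenvalues are known. The minimal polynomial is
  m_A(x) = Π_λ (x − λ)^{k_λ}
where k_λ is the size of the *largest* Jordan block for λ (equivalently, the smallest k with (A − λI)^k v = 0 for every generalised eigenvector v of λ).

  λ = 6: largest Jordan block has size 2, contributing (x − 6)^2

So m_A(x) = (x - 6)^2 = x^2 - 12*x + 36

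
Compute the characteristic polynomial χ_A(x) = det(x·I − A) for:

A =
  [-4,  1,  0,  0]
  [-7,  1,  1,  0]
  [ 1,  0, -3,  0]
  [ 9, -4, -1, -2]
x^4 + 8*x^3 + 24*x^2 + 32*x + 16

Expanding det(x·I − A) (e.g. by cofactor expansion or by noting that A is similar to its Jordan form J, which has the same characteristic polynomial as A) gives
  χ_A(x) = x^4 + 8*x^3 + 24*x^2 + 32*x + 16
which factors as (x + 2)^4. The eigenvalues (with algebraic multiplicities) are λ = -2 with multiplicity 4.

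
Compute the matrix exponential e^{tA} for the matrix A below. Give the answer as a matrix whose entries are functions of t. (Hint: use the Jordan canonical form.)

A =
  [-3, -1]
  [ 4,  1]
e^{tA} =
  [-2*t*exp(-t) + exp(-t), -t*exp(-t)]
  [4*t*exp(-t), 2*t*exp(-t) + exp(-t)]

Strategy: write A = P · J · P⁻¹ where J is a Jordan canonical form, so e^{tA} = P · e^{tJ} · P⁻¹, and e^{tJ} can be computed block-by-block.

A has Jordan form
J =
  [-1,  1]
  [ 0, -1]
(up to reordering of blocks).

Per-block formulas:
  For a 2×2 Jordan block J_2(-1): exp(t · J_2(-1)) = e^(-1t)·(I + t·N), where N is the 2×2 nilpotent shift.

After assembling e^{tJ} and conjugating by P, we get:

e^{tA} =
  [-2*t*exp(-t) + exp(-t), -t*exp(-t)]
  [4*t*exp(-t), 2*t*exp(-t) + exp(-t)]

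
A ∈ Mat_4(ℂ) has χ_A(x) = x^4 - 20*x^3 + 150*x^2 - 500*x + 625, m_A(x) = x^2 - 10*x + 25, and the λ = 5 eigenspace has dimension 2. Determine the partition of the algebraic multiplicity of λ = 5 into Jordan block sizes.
Block sizes for λ = 5: [2, 2]

Step 1 — from the characteristic polynomial, algebraic multiplicity of λ = 5 is 4. From dim ker(A − (5)·I) = 2, there are exactly 2 Jordan blocks for λ = 5.
Step 2 — from the minimal polynomial, the factor (x − 5)^2 tells us the largest block for λ = 5 has size 2.
Step 3 — with total size 4, 2 blocks, and largest block 2, the block sizes (in nonincreasing order) are [2, 2].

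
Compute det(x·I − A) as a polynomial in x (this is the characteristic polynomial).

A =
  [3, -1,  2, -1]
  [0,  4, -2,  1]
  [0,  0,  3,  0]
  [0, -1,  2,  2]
x^4 - 12*x^3 + 54*x^2 - 108*x + 81

Expanding det(x·I − A) (e.g. by cofactor expansion or by noting that A is similar to its Jordan form J, which has the same characteristic polynomial as A) gives
  χ_A(x) = x^4 - 12*x^3 + 54*x^2 - 108*x + 81
which factors as (x - 3)^4. The eigenvalues (with algebraic multiplicities) are λ = 3 with multiplicity 4.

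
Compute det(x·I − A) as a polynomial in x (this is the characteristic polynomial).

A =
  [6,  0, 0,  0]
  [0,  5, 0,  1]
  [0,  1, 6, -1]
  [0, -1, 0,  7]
x^4 - 24*x^3 + 216*x^2 - 864*x + 1296

Expanding det(x·I − A) (e.g. by cofactor expansion or by noting that A is similar to its Jordan form J, which has the same characteristic polynomial as A) gives
  χ_A(x) = x^4 - 24*x^3 + 216*x^2 - 864*x + 1296
which factors as (x - 6)^4. The eigenvalues (with algebraic multiplicities) are λ = 6 with multiplicity 4.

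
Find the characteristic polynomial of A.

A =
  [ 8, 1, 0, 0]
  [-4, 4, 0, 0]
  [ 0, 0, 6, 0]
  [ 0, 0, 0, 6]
x^4 - 24*x^3 + 216*x^2 - 864*x + 1296

Expanding det(x·I − A) (e.g. by cofactor expansion or by noting that A is similar to its Jordan form J, which has the same characteristic polynomial as A) gives
  χ_A(x) = x^4 - 24*x^3 + 216*x^2 - 864*x + 1296
which factors as (x - 6)^4. The eigenvalues (with algebraic multiplicities) are λ = 6 with multiplicity 4.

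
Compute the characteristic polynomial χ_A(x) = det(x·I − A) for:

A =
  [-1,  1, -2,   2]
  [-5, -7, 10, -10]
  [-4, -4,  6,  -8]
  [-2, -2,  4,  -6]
x^4 + 8*x^3 + 24*x^2 + 32*x + 16

Expanding det(x·I − A) (e.g. by cofactor expansion or by noting that A is similar to its Jordan form J, which has the same characteristic polynomial as A) gives
  χ_A(x) = x^4 + 8*x^3 + 24*x^2 + 32*x + 16
which factors as (x + 2)^4. The eigenvalues (with algebraic multiplicities) are λ = -2 with multiplicity 4.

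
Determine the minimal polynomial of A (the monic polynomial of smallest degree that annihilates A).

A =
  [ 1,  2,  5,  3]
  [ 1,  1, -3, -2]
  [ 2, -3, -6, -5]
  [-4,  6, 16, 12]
x^3 - 6*x^2 + 12*x - 8

The characteristic polynomial is χ_A(x) = (x - 2)^4, so the eigenvalues are known. The minimal polynomial is
  m_A(x) = Π_λ (x − λ)^{k_λ}
where k_λ is the size of the *largest* Jordan block for λ (equivalently, the smallest k with (A − λI)^k v = 0 for every generalised eigenvector v of λ).

  λ = 2: largest Jordan block has size 3, contributing (x − 2)^3

So m_A(x) = (x - 2)^3 = x^3 - 6*x^2 + 12*x - 8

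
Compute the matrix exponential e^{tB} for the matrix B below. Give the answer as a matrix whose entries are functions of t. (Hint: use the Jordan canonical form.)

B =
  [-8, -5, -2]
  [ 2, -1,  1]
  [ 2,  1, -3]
e^{tB} =
  [t^2*exp(-4*t) - 4*t*exp(-4*t) + exp(-4*t), 3*t^2*exp(-4*t)/2 - 5*t*exp(-4*t), t^2*exp(-4*t)/2 - 2*t*exp(-4*t)]
  [2*t*exp(-4*t), 3*t*exp(-4*t) + exp(-4*t), t*exp(-4*t)]
  [-2*t^2*exp(-4*t) + 2*t*exp(-4*t), -3*t^2*exp(-4*t) + t*exp(-4*t), -t^2*exp(-4*t) + t*exp(-4*t) + exp(-4*t)]

Strategy: write B = P · J · P⁻¹ where J is a Jordan canonical form, so e^{tB} = P · e^{tJ} · P⁻¹, and e^{tJ} can be computed block-by-block.

B has Jordan form
J =
  [-4,  1,  0]
  [ 0, -4,  1]
  [ 0,  0, -4]
(up to reordering of blocks).

Per-block formulas:
  For a 3×3 Jordan block J_3(-4): exp(t · J_3(-4)) = e^(-4t)·(I + t·N + (t^2/2)·N^2), where N is the 3×3 nilpotent shift.

After assembling e^{tJ} and conjugating by P, we get:

e^{tB} =
  [t^2*exp(-4*t) - 4*t*exp(-4*t) + exp(-4*t), 3*t^2*exp(-4*t)/2 - 5*t*exp(-4*t), t^2*exp(-4*t)/2 - 2*t*exp(-4*t)]
  [2*t*exp(-4*t), 3*t*exp(-4*t) + exp(-4*t), t*exp(-4*t)]
  [-2*t^2*exp(-4*t) + 2*t*exp(-4*t), -3*t^2*exp(-4*t) + t*exp(-4*t), -t^2*exp(-4*t) + t*exp(-4*t) + exp(-4*t)]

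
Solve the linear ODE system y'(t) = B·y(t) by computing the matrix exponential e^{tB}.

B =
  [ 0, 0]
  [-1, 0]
e^{tB} =
  [1, 0]
  [-t, 1]

Strategy: write B = P · J · P⁻¹ where J is a Jordan canonical form, so e^{tB} = P · e^{tJ} · P⁻¹, and e^{tJ} can be computed block-by-block.

B has Jordan form
J =
  [0, 1]
  [0, 0]
(up to reordering of blocks).

Per-block formulas:
  For a 2×2 Jordan block J_2(0): exp(t · J_2(0)) = e^(0t)·(I + t·N), where N is the 2×2 nilpotent shift.

After assembling e^{tJ} and conjugating by P, we get:

e^{tB} =
  [1, 0]
  [-t, 1]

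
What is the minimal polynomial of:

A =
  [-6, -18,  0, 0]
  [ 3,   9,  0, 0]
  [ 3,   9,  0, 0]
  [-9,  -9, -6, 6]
x^3 - 9*x^2 + 18*x

The characteristic polynomial is χ_A(x) = x^2*(x - 6)*(x - 3), so the eigenvalues are known. The minimal polynomial is
  m_A(x) = Π_λ (x − λ)^{k_λ}
where k_λ is the size of the *largest* Jordan block for λ (equivalently, the smallest k with (A − λI)^k v = 0 for every generalised eigenvector v of λ).

  λ = 0: largest Jordan block has size 1, contributing (x − 0)
  λ = 3: largest Jordan block has size 1, contributing (x − 3)
  λ = 6: largest Jordan block has size 1, contributing (x − 6)

So m_A(x) = x*(x - 6)*(x - 3) = x^3 - 9*x^2 + 18*x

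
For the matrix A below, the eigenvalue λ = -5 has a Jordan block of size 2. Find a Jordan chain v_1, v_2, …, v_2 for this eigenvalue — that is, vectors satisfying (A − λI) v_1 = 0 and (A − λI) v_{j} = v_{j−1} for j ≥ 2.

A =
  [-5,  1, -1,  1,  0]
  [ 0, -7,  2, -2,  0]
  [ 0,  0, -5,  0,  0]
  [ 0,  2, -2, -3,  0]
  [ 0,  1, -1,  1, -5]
A Jordan chain for λ = -5 of length 2:
v_1 = (1, -2, 0, 2, 1)ᵀ
v_2 = (0, 1, 0, 0, 0)ᵀ

Let N = A − (-5)·I. We want v_2 with N^2 v_2 = 0 but N^1 v_2 ≠ 0; then v_{j-1} := N · v_j for j = 2, …, 2.

Pick v_2 = (0, 1, 0, 0, 0)ᵀ.
Then v_1 = N · v_2 = (1, -2, 0, 2, 1)ᵀ.

Sanity check: (A − (-5)·I) v_1 = (0, 0, 0, 0, 0)ᵀ = 0. ✓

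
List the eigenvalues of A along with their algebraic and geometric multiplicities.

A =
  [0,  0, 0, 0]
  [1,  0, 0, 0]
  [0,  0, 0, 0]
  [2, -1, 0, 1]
λ = 0: alg = 3, geom = 2; λ = 1: alg = 1, geom = 1

Step 1 — factor the characteristic polynomial to read off the algebraic multiplicities:
  χ_A(x) = x^3*(x - 1)

Step 2 — compute geometric multiplicities via the rank-nullity identity g(λ) = n − rank(A − λI):
  rank(A − (0)·I) = 2, so dim ker(A − (0)·I) = n − 2 = 2
  rank(A − (1)·I) = 3, so dim ker(A − (1)·I) = n − 3 = 1

Summary:
  λ = 0: algebraic multiplicity = 3, geometric multiplicity = 2
  λ = 1: algebraic multiplicity = 1, geometric multiplicity = 1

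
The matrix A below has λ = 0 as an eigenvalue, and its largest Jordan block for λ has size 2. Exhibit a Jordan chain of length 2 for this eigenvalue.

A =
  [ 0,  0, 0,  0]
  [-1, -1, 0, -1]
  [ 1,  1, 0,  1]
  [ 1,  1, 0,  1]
A Jordan chain for λ = 0 of length 2:
v_1 = (0, -1, 1, 1)ᵀ
v_2 = (1, 0, 0, 0)ᵀ

Let N = A − (0)·I. We want v_2 with N^2 v_2 = 0 but N^1 v_2 ≠ 0; then v_{j-1} := N · v_j for j = 2, …, 2.

Pick v_2 = (1, 0, 0, 0)ᵀ.
Then v_1 = N · v_2 = (0, -1, 1, 1)ᵀ.

Sanity check: (A − (0)·I) v_1 = (0, 0, 0, 0)ᵀ = 0. ✓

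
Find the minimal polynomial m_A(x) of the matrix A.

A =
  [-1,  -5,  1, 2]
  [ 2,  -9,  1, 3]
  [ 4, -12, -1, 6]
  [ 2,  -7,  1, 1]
x^3 + 7*x^2 + 16*x + 12

The characteristic polynomial is χ_A(x) = (x + 2)^2*(x + 3)^2, so the eigenvalues are known. The minimal polynomial is
  m_A(x) = Π_λ (x − λ)^{k_λ}
where k_λ is the size of the *largest* Jordan block for λ (equivalently, the smallest k with (A − λI)^k v = 0 for every generalised eigenvector v of λ).

  λ = -3: largest Jordan block has size 1, contributing (x + 3)
  λ = -2: largest Jordan block has size 2, contributing (x + 2)^2

So m_A(x) = (x + 2)^2*(x + 3) = x^3 + 7*x^2 + 16*x + 12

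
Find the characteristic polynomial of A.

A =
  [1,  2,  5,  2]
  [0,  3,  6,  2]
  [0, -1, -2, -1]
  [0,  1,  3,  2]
x^4 - 4*x^3 + 6*x^2 - 4*x + 1

Expanding det(x·I − A) (e.g. by cofactor expansion or by noting that A is similar to its Jordan form J, which has the same characteristic polynomial as A) gives
  χ_A(x) = x^4 - 4*x^3 + 6*x^2 - 4*x + 1
which factors as (x - 1)^4. The eigenvalues (with algebraic multiplicities) are λ = 1 with multiplicity 4.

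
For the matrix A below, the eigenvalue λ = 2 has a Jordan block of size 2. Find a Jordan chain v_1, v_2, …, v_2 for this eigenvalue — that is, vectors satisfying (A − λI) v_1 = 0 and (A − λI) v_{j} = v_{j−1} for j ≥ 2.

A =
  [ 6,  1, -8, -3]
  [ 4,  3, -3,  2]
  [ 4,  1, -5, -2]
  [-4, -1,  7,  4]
A Jordan chain for λ = 2 of length 2:
v_1 = (4, 4, 4, -4)ᵀ
v_2 = (1, 0, 0, 0)ᵀ

Let N = A − (2)·I. We want v_2 with N^2 v_2 = 0 but N^1 v_2 ≠ 0; then v_{j-1} := N · v_j for j = 2, …, 2.

Pick v_2 = (1, 0, 0, 0)ᵀ.
Then v_1 = N · v_2 = (4, 4, 4, -4)ᵀ.

Sanity check: (A − (2)·I) v_1 = (0, 0, 0, 0)ᵀ = 0. ✓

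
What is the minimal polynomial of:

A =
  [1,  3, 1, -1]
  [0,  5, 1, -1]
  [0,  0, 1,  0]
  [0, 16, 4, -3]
x^3 - 3*x^2 + 3*x - 1

The characteristic polynomial is χ_A(x) = (x - 1)^4, so the eigenvalues are known. The minimal polynomial is
  m_A(x) = Π_λ (x − λ)^{k_λ}
where k_λ is the size of the *largest* Jordan block for λ (equivalently, the smallest k with (A − λI)^k v = 0 for every generalised eigenvector v of λ).

  λ = 1: largest Jordan block has size 3, contributing (x − 1)^3

So m_A(x) = (x - 1)^3 = x^3 - 3*x^2 + 3*x - 1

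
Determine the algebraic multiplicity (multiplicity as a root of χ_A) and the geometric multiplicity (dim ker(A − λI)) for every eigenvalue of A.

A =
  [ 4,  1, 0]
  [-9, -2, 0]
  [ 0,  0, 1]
λ = 1: alg = 3, geom = 2

Step 1 — factor the characteristic polynomial to read off the algebraic multiplicities:
  χ_A(x) = (x - 1)^3

Step 2 — compute geometric multiplicities via the rank-nullity identity g(λ) = n − rank(A − λI):
  rank(A − (1)·I) = 1, so dim ker(A − (1)·I) = n − 1 = 2

Summary:
  λ = 1: algebraic multiplicity = 3, geometric multiplicity = 2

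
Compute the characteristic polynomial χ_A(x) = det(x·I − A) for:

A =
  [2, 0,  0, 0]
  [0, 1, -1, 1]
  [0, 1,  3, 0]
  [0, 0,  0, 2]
x^4 - 8*x^3 + 24*x^2 - 32*x + 16

Expanding det(x·I − A) (e.g. by cofactor expansion or by noting that A is similar to its Jordan form J, which has the same characteristic polynomial as A) gives
  χ_A(x) = x^4 - 8*x^3 + 24*x^2 - 32*x + 16
which factors as (x - 2)^4. The eigenvalues (with algebraic multiplicities) are λ = 2 with multiplicity 4.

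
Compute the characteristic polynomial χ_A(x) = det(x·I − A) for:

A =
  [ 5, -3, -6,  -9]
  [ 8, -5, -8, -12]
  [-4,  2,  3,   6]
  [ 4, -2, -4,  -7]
x^4 + 4*x^3 + 6*x^2 + 4*x + 1

Expanding det(x·I − A) (e.g. by cofactor expansion or by noting that A is similar to its Jordan form J, which has the same characteristic polynomial as A) gives
  χ_A(x) = x^4 + 4*x^3 + 6*x^2 + 4*x + 1
which factors as (x + 1)^4. The eigenvalues (with algebraic multiplicities) are λ = -1 with multiplicity 4.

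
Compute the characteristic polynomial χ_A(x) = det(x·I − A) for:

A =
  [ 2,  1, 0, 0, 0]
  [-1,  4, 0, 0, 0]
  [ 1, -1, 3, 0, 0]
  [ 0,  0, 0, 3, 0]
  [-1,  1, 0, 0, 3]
x^5 - 15*x^4 + 90*x^3 - 270*x^2 + 405*x - 243

Expanding det(x·I − A) (e.g. by cofactor expansion or by noting that A is similar to its Jordan form J, which has the same characteristic polynomial as A) gives
  χ_A(x) = x^5 - 15*x^4 + 90*x^3 - 270*x^2 + 405*x - 243
which factors as (x - 3)^5. The eigenvalues (with algebraic multiplicities) are λ = 3 with multiplicity 5.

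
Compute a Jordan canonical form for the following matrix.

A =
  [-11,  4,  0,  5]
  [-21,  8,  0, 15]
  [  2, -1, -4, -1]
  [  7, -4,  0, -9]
J_2(-4) ⊕ J_2(-4)

The characteristic polynomial is
  det(x·I − A) = x^4 + 16*x^3 + 96*x^2 + 256*x + 256 = (x + 4)^4

Eigenvalues and multiplicities (the geometric multiplicity of λ is n − rank(A − λI), which equals the number of Jordan blocks for λ):
  λ = -4: algebraic multiplicity = 4, geometric multiplicity = 2

Determining the block sizes for each eigenvalue:
  λ = -4: with am = 4 and gm = 2, the partition is not yet determined (e.g. several partitions of 4 into 2 parts exist). Let N = A − (-4)·I. Computing rank(N^1) = 2, rank(N^2) = 0; the number of blocks of size ≥ j is rank(N^{j−1}) − rank(N^j), giving [2, 2]. So we have 2 block(s) of size 2 → block sizes [2, 2]

Assembling the blocks gives a Jordan form
J =
  [-4,  1,  0,  0]
  [ 0, -4,  0,  0]
  [ 0,  0, -4,  1]
  [ 0,  0,  0, -4]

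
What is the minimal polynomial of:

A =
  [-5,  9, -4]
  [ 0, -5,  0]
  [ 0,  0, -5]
x^2 + 10*x + 25

The characteristic polynomial is χ_A(x) = (x + 5)^3, so the eigenvalues are known. The minimal polynomial is
  m_A(x) = Π_λ (x − λ)^{k_λ}
where k_λ is the size of the *largest* Jordan block for λ (equivalently, the smallest k with (A − λI)^k v = 0 for every generalised eigenvector v of λ).

  λ = -5: largest Jordan block has size 2, contributing (x + 5)^2

So m_A(x) = (x + 5)^2 = x^2 + 10*x + 25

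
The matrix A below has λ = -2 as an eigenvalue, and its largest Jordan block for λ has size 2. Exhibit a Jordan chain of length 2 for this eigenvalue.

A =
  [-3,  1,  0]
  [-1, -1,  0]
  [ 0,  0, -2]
A Jordan chain for λ = -2 of length 2:
v_1 = (-1, -1, 0)ᵀ
v_2 = (1, 0, 0)ᵀ

Let N = A − (-2)·I. We want v_2 with N^2 v_2 = 0 but N^1 v_2 ≠ 0; then v_{j-1} := N · v_j for j = 2, …, 2.

Pick v_2 = (1, 0, 0)ᵀ.
Then v_1 = N · v_2 = (-1, -1, 0)ᵀ.

Sanity check: (A − (-2)·I) v_1 = (0, 0, 0)ᵀ = 0. ✓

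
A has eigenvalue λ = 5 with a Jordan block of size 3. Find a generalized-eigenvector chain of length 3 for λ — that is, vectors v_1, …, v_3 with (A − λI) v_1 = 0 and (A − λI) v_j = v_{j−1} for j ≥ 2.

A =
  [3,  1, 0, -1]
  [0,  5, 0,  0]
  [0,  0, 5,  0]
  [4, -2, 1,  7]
A Jordan chain for λ = 5 of length 3:
v_1 = (-1, 0, 0, 2)ᵀ
v_2 = (0, 0, 0, 1)ᵀ
v_3 = (0, 0, 1, 0)ᵀ

Let N = A − (5)·I. We want v_3 with N^3 v_3 = 0 but N^2 v_3 ≠ 0; then v_{j-1} := N · v_j for j = 3, …, 2.

Pick v_3 = (0, 0, 1, 0)ᵀ.
Then v_2 = N · v_3 = (0, 0, 0, 1)ᵀ.
Then v_1 = N · v_2 = (-1, 0, 0, 2)ᵀ.

Sanity check: (A − (5)·I) v_1 = (0, 0, 0, 0)ᵀ = 0. ✓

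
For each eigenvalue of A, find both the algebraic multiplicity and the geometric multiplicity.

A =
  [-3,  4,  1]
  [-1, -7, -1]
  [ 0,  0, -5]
λ = -5: alg = 3, geom = 1

Step 1 — factor the characteristic polynomial to read off the algebraic multiplicities:
  χ_A(x) = (x + 5)^3

Step 2 — compute geometric multiplicities via the rank-nullity identity g(λ) = n − rank(A − λI):
  rank(A − (-5)·I) = 2, so dim ker(A − (-5)·I) = n − 2 = 1

Summary:
  λ = -5: algebraic multiplicity = 3, geometric multiplicity = 1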